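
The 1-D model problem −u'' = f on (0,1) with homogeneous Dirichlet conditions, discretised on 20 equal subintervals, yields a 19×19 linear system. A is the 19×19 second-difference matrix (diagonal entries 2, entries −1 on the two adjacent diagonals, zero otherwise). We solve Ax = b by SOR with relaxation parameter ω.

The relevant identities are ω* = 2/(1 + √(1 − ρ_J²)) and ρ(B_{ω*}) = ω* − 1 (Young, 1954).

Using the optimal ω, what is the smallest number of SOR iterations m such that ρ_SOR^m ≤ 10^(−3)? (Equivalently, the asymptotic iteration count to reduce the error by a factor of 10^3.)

m = 22

[ρ_J] n=19: ρ(B_J) = cos(π/(n+1)) = cos(π/20) = 0.9876883.
√(1 − cos²(π/20)) = sin(π/20) ≈ 0.1564345.
Young: ω* = 2/(1+√(1−ρ_J²)) = 2/(1+0.1564345) = 2/1.1564345 = 1.7294538.
ρ_SOR = ω* − 1 ≈ 0.7294538.
ρ_SOR^m ≤ 10^(−3) ⇔ m ≥ 3·ln10/(−ln 0.7294538) = 6.90776/0.315459 = 21.897; m = ⌈21.897⌉ = 22.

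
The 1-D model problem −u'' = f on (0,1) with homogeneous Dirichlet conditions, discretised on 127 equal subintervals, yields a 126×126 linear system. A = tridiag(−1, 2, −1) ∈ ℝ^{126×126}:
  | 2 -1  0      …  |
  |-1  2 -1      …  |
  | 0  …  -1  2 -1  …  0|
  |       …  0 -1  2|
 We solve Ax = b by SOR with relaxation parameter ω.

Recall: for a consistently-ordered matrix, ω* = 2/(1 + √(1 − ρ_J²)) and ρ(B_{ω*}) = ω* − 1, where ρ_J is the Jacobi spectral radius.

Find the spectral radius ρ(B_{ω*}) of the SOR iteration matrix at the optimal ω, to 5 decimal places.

ρ_SOR = 0.95173

With n=126, ρ(Jacobi) = cos(π/127) = 0.99969.
√(1−ρ_J²) = |sin(π/127)| = 0.024734
ω* = 2 / (1 + 0.024734) = 2 / 1.024734 ≈ 1.95173.
[ρ_SOR] ω* − 1 = 0.95173.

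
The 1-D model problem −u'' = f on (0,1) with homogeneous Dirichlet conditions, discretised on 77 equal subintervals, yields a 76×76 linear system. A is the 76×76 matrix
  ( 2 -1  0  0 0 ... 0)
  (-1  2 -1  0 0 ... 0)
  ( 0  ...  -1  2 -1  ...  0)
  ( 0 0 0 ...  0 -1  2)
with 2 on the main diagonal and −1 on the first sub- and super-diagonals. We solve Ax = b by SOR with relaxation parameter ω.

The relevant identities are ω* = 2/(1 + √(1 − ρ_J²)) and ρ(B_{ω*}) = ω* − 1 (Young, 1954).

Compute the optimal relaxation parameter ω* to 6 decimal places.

spectrum of D⁻¹(L+U) = {cos(kπ/77) : 1≤k≤76}; ρ_J = cos(π/77) = 0.999168.
√(1−ρ_J²) simplifies to sin(π/77) = 0.0407886.
ω* = 2 / (1 + 0.0407886) = 2 / 1.0407886 ≈ 1.921620.
ρ_SOR = ω* − 1 ≈ 0.921620.

ω* = 1.921620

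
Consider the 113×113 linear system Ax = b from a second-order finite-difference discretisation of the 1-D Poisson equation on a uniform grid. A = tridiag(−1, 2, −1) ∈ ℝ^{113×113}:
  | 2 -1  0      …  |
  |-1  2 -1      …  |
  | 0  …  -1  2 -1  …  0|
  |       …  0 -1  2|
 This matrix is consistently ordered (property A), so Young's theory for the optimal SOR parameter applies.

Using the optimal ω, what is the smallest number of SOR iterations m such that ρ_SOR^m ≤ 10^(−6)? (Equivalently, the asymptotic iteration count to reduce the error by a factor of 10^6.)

n=113: λ(B_J) = 1 − λ(A)/2 = cos(kπ/114); k=1 gives ρ_J = 0.9996203.
1 − cos²(π/114) = sin²(π/114) ⇒ √(1−ρ_J²) = sin(π/114) = 0.0275543.
Then 2/(1+√(1−ρ_J²)) = 2/(1+0.0275543); ω* = 2/1.0275543 = 1.9463692.
ρ(B_{ω*}) = ω*−1 = 0.9463692
6·ln10 = 13.8155; −ln(0.9463692) = 0.0551225; m = ⌈13.8155/0.0551225⌉ = ⌈250.633⌉ = 251.

m = 251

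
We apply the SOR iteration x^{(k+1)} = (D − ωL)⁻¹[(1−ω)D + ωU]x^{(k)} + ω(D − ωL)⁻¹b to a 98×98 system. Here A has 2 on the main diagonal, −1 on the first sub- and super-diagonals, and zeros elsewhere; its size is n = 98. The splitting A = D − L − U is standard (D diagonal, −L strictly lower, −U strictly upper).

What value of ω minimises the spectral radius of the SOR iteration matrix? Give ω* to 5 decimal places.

ω* = 1.93850

[ρ_J] n=98: ρ(B_J) = cos(π/(n+1)) = cos(π/99) = 0.99950.
1 − cos²(π/99) = sin²(π/99) ⇒ √(1−ρ_J²) = sin(π/99) = 0.031728.
ω* = 2/(1+0.031728) = 1.93850
ρ_SOR = ω* − 1 = 1.93850 − 1 = 0.93850.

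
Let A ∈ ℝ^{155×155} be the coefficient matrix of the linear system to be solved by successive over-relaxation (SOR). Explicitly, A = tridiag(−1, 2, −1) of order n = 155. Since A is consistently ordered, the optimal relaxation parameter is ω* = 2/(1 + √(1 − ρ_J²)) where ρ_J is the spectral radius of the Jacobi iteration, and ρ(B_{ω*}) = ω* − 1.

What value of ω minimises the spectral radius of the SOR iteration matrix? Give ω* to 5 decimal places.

ω* = 1.96052

spectrum of D⁻¹(L+U) = {cos(kπ/156) : 1≤k≤155}; ρ_J = cos(π/156) = 0.99980.
root = sin(π/156) = 0.020137  (since 1−cos² = sin²).
Then 2/(1+√(1−ρ_J²)) = 2/(1+0.020137); ω* = 2/1.020137 = 1.96052.
and ρ(B_{ω*}) = 1.96052 − 1 = 0.96052.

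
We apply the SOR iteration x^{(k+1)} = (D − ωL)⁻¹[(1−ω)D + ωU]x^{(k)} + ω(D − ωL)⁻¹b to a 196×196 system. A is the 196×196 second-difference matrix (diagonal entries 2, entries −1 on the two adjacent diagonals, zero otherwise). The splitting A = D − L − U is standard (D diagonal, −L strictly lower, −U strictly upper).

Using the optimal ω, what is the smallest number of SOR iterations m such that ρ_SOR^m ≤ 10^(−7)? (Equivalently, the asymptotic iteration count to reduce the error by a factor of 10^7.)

m = 506

spectrum of D⁻¹(L+U) = {cos(kπ/197) : 1≤k≤196}; ρ_J = cos(π/197) = 0.9998728.
root = sin(π/197) = 0.0159465  (since 1−cos² = sin²).
Then 2/(1+√(1−ρ_J²)) = 2/(1+0.0159465); ω* = 2/1.0159465 = 1.9686076.
Hence ρ(B_{ω*}) = 1.9686076 − 1 = 0.9686076.
(0.9686076)^m ≤ 10^{−7}  ⇒  m·ln(0.9686076) ≤ −7·ln10  ⇒  m ≥ 505.338  ⇒  m = 506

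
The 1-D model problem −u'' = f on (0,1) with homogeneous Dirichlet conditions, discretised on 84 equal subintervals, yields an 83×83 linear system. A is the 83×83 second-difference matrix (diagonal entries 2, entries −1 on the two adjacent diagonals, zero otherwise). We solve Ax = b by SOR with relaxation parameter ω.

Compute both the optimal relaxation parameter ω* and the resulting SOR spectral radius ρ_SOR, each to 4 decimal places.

ω* = 1.9279, ρ_SOR = 0.9279

½·tridiag(1,0,1) at n=83: λ_k = cos(kπ/84); max |λ| at k=1 ⇒ ρ_J = cos(π/84) ≈ 0.9993.
1 − cos²(π/84) = sin²(π/84) ⇒ √(1−ρ_J²) = sin(π/84) = 0.03739.
So ω* = 2/1.03739 = 1.9279 (Young).
ρ_SOR = ω* − 1 = 1.9279 − 1 = 0.9279.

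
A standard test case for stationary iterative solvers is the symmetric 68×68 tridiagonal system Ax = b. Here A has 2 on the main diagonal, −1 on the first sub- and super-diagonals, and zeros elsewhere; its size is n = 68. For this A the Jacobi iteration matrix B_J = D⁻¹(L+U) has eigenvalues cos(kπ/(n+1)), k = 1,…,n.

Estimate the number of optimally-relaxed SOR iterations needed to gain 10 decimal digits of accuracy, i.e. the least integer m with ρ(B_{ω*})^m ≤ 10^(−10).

B_J for the 68×68 system has eigenvalues cos(kπ/69); ρ_J = cos(π/69) = 0.9989637.
1 − cos²(π/69) = sin²(π/69) ⇒ √(1−ρ_J²) = sin(π/69) = 0.0455146.
So ω* = 2/1.0455146 = 1.9129336 (Young).
ρ_SOR = ω* − 1 = 1.9129336 − 1 = 0.9129336.
(0.9129336)^m ≤ 10^{−10}  ⇒  m·ln(0.9129336) ≤ −10·ln10  ⇒  m ≥ 252.776  ⇒  m = 253

m = 253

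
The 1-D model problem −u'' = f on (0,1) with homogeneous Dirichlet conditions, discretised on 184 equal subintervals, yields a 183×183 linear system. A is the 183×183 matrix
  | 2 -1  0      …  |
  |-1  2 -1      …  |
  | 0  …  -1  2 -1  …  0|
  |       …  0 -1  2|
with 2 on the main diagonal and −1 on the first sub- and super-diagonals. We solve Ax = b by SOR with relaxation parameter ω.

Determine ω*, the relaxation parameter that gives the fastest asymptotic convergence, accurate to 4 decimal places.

B_J for the 183×183 system has eigenvalues cos(kπ/184); ρ_J = cos(π/184) = 0.9999.
√(1−ρ_J²) simplifies to sin(π/184) = 0.01707.
ω* = 2/(1 + 0.01707) = 2/1.01707 = 1.9664.
[ρ_SOR] ω* − 1 = 0.9664.

ω* = 1.9664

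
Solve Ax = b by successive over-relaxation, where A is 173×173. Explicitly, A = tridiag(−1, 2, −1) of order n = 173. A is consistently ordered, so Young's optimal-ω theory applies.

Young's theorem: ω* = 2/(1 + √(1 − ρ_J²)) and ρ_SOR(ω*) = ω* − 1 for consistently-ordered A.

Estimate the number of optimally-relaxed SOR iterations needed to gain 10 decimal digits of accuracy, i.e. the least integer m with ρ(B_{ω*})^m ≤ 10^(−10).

m = 638

½·tridiag(1,0,1) at n=173: λ_k = cos(kπ/174); max |λ| at k=1 ⇒ ρ_J = cos(π/174) ≈ 0.9998370.
root = sin(π/174) = 0.0180541  (since 1−cos² = sin²).
Then 2/(1+√(1−ρ_J²)) = 2/(1+0.0180541); ω* = 2/1.0180541 = 1.9645321.
[ρ_SOR] ω* − 1 = 0.9645321.
ρ_SOR^m ≤ 10^(−10) ⇔ m ≥ 10·ln10/(−ln 0.9645321) = 23.0259/0.0361122 = 637.621; m = ⌈637.621⌉ = 638.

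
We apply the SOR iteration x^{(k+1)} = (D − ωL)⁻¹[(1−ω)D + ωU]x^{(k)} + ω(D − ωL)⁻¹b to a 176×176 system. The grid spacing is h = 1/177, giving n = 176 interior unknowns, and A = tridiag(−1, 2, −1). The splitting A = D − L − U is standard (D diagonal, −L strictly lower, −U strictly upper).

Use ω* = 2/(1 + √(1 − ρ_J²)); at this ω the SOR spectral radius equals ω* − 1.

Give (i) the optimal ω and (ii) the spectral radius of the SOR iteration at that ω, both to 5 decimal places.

ω* = 1.96512, ρ_SOR = 0.96512

½·tridiag(1,0,1) at n=176: λ_k = cos(kπ/177); max |λ| at k=1 ⇒ ρ_J = cos(π/177) ≈ 0.99984.
root = sin(π/177) = 0.017748  (since 1−cos² = sin²).
So ω* = 2/1.017748 = 1.96512 (Young).
ρ_SOR = ω* − 1 ≈ 0.96512.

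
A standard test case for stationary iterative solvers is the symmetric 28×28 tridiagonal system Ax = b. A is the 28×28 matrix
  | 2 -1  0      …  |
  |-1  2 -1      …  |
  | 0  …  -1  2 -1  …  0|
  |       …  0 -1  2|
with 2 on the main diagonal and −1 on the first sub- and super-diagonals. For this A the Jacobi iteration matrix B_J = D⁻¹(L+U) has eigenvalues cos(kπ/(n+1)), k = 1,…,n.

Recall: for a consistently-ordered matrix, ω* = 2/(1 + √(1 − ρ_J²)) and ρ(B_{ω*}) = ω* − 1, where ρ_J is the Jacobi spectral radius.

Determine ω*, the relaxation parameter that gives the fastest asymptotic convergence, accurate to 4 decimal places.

n=28: λ(B_J) = 1 − λ(A)/2 = cos(kπ/29); k=1 gives ρ_J = 0.9941.
root = sin(π/29) = 0.10812  (since 1−cos² = sin²).
Then 2/(1+√(1−ρ_J²)) = 2/(1+0.10812); ω* = 2/1.10812 = 1.8049.
and ρ(B_{ω*}) = 1.8049 − 1 = 0.8049.

ω* = 1.8049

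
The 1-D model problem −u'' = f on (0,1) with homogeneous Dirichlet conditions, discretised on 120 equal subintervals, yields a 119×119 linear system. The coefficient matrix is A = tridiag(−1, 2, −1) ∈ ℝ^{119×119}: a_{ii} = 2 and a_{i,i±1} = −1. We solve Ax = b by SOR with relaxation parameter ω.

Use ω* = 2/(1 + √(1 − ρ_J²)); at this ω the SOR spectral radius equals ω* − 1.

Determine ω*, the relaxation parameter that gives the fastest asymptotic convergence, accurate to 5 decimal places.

ω* = 1.94898

With n=119, ρ(Jacobi) = cos(π/120) = 0.99966.
√(1 − cos²(π/120)) = sin(π/120) ≈ 0.026177.
Then 2/(1+√(1−ρ_J²)) = 2/(1+0.026177); ω* = 2/1.026177 = 1.94898.
At ω = 1.94898 every |λ(B_ω)| = ω−1, so ρ_SOR = 0.94898.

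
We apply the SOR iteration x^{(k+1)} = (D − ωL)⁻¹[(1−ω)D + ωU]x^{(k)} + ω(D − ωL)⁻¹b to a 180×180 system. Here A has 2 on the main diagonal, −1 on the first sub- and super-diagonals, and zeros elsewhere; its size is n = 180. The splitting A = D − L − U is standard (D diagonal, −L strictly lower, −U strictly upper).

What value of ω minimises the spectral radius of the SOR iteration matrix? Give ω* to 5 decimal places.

n=180: λ(B_J) = 1 − λ(A)/2 = cos(kπ/181); k=1 gives ρ_J = 0.99985.
root = sin(π/181) = 0.017356  (since 1−cos² = sin²).
Then 2/(1+√(1−ρ_J²)) = 2/(1+0.017356); ω* = 2/1.017356 = 1.96588.
and ρ(B_{ω*}) = 1.96588 − 1 = 0.96588.

ω* = 1.96588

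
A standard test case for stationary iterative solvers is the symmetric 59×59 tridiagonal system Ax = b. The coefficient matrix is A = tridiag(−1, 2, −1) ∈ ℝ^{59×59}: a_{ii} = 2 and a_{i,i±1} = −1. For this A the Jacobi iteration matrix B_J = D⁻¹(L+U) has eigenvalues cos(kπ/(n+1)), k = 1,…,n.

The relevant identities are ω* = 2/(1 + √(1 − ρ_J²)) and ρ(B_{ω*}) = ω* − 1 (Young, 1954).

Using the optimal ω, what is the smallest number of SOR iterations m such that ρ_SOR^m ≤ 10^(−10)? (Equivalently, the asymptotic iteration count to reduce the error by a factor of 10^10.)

m = 220

½·tridiag(1,0,1) at n=59: λ_k = cos(kπ/60); max |λ| at k=1 ⇒ ρ_J = cos(π/60) ≈ 0.9986295.
√(1−ρ_J²) simplifies to sin(π/60) = 0.0523360.
ω* = 2/(1+0.0523360) = 1.9005337
[ρ_SOR] ω* − 1 = 0.9005337.
10·ln10 = 23.0259; −ln(0.9005337) = 0.104768; m = ⌈23.0259/0.104768⌉ = ⌈219.780⌉ = 220.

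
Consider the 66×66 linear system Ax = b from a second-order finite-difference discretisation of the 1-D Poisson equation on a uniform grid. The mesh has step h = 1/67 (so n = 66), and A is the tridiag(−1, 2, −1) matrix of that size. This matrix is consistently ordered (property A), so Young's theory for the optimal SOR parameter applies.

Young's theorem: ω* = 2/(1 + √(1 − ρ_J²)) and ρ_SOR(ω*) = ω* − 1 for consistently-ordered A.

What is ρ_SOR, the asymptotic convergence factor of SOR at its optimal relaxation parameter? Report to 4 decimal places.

ρ_SOR = 0.9105

B_J for the 66×66 system has eigenvalues cos(kπ/67); ρ_J = cos(π/67) = 0.9989.
√(1−ρ_J²) simplifies to sin(π/67) = 0.04687.
Young: ω* = 2/(1+√(1−ρ_J²)) = 2/(1+0.04687) = 2/1.04687 = 1.9105.
and ρ(B_{ω*}) = 1.9105 − 1 = 0.9105.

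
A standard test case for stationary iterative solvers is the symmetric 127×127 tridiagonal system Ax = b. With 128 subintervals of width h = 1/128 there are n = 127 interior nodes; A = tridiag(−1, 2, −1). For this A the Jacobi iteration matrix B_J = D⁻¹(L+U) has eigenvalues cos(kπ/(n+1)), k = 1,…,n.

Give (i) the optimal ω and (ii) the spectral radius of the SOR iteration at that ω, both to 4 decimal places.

ρ_J = max_k |cos(kπ/128)| = cos(π/128) = 0.9997
√(1−ρ_J²) = |sin(π/128)| = 0.02454
Young: ω* = 2/(1+√(1−ρ_J²)) = 2/(1+0.02454) = 2/1.02454 = 1.9521.
ρ_SOR = ω* − 1 = 1.9521 − 1 = 0.9521.

ω* = 1.9521, ρ_SOR = 0.9521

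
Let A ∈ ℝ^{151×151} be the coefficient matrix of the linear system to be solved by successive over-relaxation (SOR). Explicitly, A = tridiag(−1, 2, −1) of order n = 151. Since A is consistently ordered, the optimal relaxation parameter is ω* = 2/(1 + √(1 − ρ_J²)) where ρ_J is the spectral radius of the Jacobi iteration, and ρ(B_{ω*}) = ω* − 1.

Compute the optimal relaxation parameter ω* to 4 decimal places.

n=151: λ(B_J) = 1 − λ(A)/2 = cos(kπ/152); k=1 gives ρ_J = 0.9998.
1 − cos²(π/152) = sin²(π/152) ⇒ √(1−ρ_J²) = sin(π/152) = 0.02067.
ω* = 2/(1 + 0.02067) = 2/1.02067 = 1.9595.
At ω = 1.9595 every |λ(B_ω)| = ω−1, so ρ_SOR = 0.9595.

ω* = 1.9595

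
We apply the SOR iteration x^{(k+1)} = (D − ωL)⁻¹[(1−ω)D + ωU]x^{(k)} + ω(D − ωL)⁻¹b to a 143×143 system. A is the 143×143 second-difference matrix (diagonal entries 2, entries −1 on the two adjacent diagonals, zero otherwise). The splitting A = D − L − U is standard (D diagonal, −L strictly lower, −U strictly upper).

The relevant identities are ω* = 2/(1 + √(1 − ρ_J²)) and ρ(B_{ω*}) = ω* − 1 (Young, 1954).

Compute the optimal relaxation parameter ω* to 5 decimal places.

ρ_J = max_k |cos(kπ/144)| = cos(π/144) = 0.99976
√(1−ρ_J²) = |sin(π/144)| = 0.021815
Young: ω* = 2/(1+√(1−ρ_J²)) = 2/(1+0.021815) = 2/1.021815 = 1.95730.
ρ(B_{ω*}) = ω*−1 = 0.95730

ω* = 1.95730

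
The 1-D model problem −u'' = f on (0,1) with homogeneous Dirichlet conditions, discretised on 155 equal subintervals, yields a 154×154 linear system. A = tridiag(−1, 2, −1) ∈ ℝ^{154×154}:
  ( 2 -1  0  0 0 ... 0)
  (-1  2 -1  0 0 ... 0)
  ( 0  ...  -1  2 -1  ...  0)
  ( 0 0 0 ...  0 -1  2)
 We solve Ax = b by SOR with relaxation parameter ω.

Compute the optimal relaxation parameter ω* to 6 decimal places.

ρ_J = max_k |cos(kπ/155)| = cos(π/155) = 0.999795
√(1 − cos²(π/155)) = sin(π/155) ≈ 0.0202670.
So ω* = 2/1.0202670 = 1.960271 (Young).
Hence ρ(B_{ω*}) = 1.960271 − 1 = 0.960271.

ω* = 1.960271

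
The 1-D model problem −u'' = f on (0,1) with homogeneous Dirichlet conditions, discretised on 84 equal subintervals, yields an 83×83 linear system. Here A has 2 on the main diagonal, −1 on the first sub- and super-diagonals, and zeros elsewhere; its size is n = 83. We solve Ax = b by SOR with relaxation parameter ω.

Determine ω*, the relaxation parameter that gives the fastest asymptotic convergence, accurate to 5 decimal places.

[ρ_J] n=83: ρ(B_J) = cos(π/(n+1)) = cos(π/84) = 0.99930.
√(1−ρ_J²) = |sin(π/84)| = 0.037391
[ω*] 2 ÷ (1 + 0.037391) = 2 ÷ 1.037391 = 1.92791.
At ω = 1.92791 every |λ(B_ω)| = ω−1, so ρ_SOR = 0.92791.

ω* = 1.92791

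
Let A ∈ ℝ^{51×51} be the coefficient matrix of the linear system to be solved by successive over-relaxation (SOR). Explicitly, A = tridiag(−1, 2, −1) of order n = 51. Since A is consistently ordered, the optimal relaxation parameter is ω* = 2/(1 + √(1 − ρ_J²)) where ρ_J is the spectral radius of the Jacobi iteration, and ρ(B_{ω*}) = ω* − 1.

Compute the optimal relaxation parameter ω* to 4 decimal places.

ω* = 1.8861

B_J for the 51×51 system has eigenvalues cos(kπ/52); ρ_J = cos(π/52) = 0.9982.
1 − cos²(π/52) = sin²(π/52) ⇒ √(1−ρ_J²) = sin(π/52) = 0.06038.
Then 2/(1+√(1−ρ_J²)) = 2/(1+0.06038); ω* = 2/1.06038 = 1.8861.
[ρ_SOR] ω* − 1 = 0.8861.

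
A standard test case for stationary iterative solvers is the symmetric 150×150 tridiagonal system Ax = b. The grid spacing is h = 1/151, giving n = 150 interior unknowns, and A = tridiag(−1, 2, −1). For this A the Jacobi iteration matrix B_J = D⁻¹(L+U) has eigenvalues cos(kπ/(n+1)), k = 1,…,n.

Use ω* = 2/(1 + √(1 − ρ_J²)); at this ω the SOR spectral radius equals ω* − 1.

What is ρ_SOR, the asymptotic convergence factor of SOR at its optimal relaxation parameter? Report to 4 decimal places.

B_J for the 150×150 system has eigenvalues cos(kπ/151); ρ_J = cos(π/151) = 0.9998.
root = sin(π/151) = 0.02080  (since 1−cos² = sin²).
Young: ω* = 2/(1+√(1−ρ_J²)) = 2/(1+0.02080) = 2/1.02080 = 1.9592.
ρ_SOR = ω* − 1 = 1.9592 − 1 = 0.9592.

ρ_SOR = 0.9592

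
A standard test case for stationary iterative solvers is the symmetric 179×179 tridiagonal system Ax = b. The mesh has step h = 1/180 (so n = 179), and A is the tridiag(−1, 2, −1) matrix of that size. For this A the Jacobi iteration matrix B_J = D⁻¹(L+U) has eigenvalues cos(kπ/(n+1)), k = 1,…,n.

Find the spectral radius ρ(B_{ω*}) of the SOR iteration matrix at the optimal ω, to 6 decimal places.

ρ_J = max_k |cos(kπ/180)| = cos(π/180) = 0.999848
√(1 − cos²(π/180)) = sin(π/180) ≈ 0.0174524.
ω* = 2 / (1 + 0.0174524) = 2 / 1.0174524 ≈ 1.965694.
[ρ_SOR] ω* − 1 = 0.965694.

ρ_SOR = 0.965694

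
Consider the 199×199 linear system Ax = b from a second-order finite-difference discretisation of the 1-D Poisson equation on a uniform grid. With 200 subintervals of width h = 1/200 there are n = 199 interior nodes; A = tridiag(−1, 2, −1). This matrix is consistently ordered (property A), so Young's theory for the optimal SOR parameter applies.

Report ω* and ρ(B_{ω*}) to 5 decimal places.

ω* = 1.96907, ρ_SOR = 0.96907

½·tridiag(1,0,1) at n=199: λ_k = cos(kπ/200); max |λ| at k=1 ⇒ ρ_J = cos(π/200) ≈ 0.99988.
√(1−ρ_J²) = |sin(π/200)| = 0.015707
ω* = 2/(1+0.015707) = 1.96907
[ρ_SOR] ω* − 1 = 0.96907.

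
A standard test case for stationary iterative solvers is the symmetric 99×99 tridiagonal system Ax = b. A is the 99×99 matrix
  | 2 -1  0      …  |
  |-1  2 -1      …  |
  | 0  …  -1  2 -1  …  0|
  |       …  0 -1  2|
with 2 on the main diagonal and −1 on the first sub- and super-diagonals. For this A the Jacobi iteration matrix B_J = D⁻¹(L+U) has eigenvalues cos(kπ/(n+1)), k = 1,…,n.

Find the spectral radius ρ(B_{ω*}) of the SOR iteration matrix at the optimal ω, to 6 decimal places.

B_J for the 99×99 system has eigenvalues cos(kπ/100); ρ_J = cos(π/100) = 0.999507.
√(1−ρ_J²) simplifies to sin(π/100) = 0.0314108.
Then 2/(1+√(1−ρ_J²)) = 2/(1+0.0314108); ω* = 2/1.0314108 = 1.939092.
Hence ρ(B_{ω*}) = 1.939092 − 1 = 0.939092.

ρ_SOR = 0.939092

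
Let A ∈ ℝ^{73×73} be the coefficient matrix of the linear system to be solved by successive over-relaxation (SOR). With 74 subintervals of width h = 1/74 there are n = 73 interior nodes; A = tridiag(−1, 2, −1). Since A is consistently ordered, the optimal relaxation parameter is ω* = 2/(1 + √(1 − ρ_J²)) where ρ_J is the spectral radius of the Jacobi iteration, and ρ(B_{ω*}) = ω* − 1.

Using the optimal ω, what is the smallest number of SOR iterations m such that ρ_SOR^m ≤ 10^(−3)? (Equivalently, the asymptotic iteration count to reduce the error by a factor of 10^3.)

m = 82

ρ_J = max_k |cos(kπ/74)| = cos(π/74) = 0.9990990
√(1−ρ_J²) simplifies to sin(π/74) = 0.0424412.
ω* = 2/(1+0.0424412) = 1.9185734
ρ_SOR = ω* − 1 ≈ 0.9185734.
Need (0.9185734)^m ≤ 10^(−3): m ≥ 3·ln10/|ln 0.9185734| = 6.90776/0.0849335 = 81.331 ⇒ m = 82.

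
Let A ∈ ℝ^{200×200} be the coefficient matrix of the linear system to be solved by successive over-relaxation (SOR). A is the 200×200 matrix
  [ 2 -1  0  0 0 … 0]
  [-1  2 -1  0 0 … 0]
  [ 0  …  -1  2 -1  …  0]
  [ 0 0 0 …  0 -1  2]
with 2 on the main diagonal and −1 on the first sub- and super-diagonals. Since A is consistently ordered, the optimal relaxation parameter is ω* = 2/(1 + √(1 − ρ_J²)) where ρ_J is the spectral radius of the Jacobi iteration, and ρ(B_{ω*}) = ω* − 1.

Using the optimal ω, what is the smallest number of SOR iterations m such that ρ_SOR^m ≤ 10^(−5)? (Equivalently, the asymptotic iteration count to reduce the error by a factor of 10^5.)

ρ_J = max_k |cos(kπ/201)| = cos(π/201) = 0.9998779
√(1 − cos²(π/201)) = sin(π/201) ≈ 0.0156292.
ω* = 2 / (1 + 0.0156292) = 2 / 1.0156292 ≈ 1.9692226.
At ω = 1.9692226 every |λ(B_ω)| = ω−1, so ρ_SOR = 0.9692226.
ρ_SOR^m ≤ 10^(−5) ⇔ m ≥ 5·ln10/(−ln 0.9692226) = 11.5129/0.031261 = 368.283; m = ⌈368.283⌉ = 369.

m = 369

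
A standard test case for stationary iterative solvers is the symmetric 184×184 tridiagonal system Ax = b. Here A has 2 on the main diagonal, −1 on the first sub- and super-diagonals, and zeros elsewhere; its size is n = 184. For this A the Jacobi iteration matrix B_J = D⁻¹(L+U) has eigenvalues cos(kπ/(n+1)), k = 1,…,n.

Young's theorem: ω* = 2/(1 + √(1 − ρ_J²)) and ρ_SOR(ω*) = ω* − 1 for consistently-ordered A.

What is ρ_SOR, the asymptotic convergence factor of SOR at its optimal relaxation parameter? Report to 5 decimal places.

B_J for the 184×184 system has eigenvalues cos(kπ/185); ρ_J = cos(π/185) = 0.99986.
√(1 − cos²(π/185)) = sin(π/185) ≈ 0.016981.
So ω* = 2/1.016981 = 1.96661 (Young).
At ω = 1.96661 every |λ(B_ω)| = ω−1, so ρ_SOR = 0.96661.

ρ_SOR = 0.96661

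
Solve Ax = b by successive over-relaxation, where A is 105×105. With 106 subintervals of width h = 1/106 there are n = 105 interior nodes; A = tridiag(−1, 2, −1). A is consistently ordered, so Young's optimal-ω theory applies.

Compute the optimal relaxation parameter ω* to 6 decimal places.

ω* = 1.942439

B_J for the 105×105 system has eigenvalues cos(kπ/106); ρ_J = cos(π/106) = 0.999561.
1 − cos²(π/106) = sin²(π/106) ⇒ √(1−ρ_J²) = sin(π/106) = 0.0296333.
ω* = 2/(1 + 0.0296333) = 2/1.0296333 = 1.942439.
and ρ(B_{ω*}) = 1.942439 − 1 = 0.942439.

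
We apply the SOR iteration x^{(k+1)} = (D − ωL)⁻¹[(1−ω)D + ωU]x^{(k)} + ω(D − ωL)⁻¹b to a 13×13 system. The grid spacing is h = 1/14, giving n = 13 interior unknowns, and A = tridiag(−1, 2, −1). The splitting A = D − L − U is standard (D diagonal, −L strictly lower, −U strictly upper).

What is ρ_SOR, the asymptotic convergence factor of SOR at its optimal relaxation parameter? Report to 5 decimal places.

spectrum of D⁻¹(L+U) = {cos(kπ/14) : 1≤k≤13}; ρ_J = cos(π/14) = 0.97493.
√(1 − cos²(π/14)) = sin(π/14) ≈ 0.222521.
[ω*] 2 ÷ (1 + 0.222521) = 2 ÷ 1.222521 = 1.63596.
ρ_SOR = ω* − 1 ≈ 0.63596.

ρ_SOR = 0.63596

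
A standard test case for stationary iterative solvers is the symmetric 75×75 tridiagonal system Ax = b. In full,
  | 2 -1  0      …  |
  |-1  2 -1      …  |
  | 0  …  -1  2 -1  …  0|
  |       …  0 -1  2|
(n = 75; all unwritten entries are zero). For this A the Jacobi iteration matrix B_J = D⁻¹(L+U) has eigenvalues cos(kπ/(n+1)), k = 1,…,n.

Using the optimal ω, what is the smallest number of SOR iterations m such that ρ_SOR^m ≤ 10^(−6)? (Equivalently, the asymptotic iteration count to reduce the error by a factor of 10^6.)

m = 168

B_J for the 75×75 system has eigenvalues cos(kπ/76); ρ_J = cos(π/76) = 0.9991458.
1 − cos²(π/76) = sin²(π/76) ⇒ √(1−ρ_J²) = sin(π/76) = 0.0413250.
Then 2/(1+√(1−ρ_J²)) = 2/(1+0.0413250); ω* = 2/1.0413250 = 1.9206300.
[ρ_SOR] ω* − 1 = 0.9206300.
For 6 digits: m = 6·ln10 / (−ln 0.9206300) = 13.8155/0.0826971 = 167.061; round up → m = 168.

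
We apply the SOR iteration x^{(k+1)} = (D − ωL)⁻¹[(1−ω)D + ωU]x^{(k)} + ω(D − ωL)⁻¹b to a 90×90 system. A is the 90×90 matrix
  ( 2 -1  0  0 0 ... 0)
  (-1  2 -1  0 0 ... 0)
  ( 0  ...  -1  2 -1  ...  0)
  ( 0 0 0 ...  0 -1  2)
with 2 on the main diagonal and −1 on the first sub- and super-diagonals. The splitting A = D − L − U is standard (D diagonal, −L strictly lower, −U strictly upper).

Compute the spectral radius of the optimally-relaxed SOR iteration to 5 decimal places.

ρ_SOR = 0.93327

ρ_J = max_k |cos(kπ/91)| = cos(π/91) = 0.99940
1 − cos²(π/91) = sin²(π/91) ⇒ √(1−ρ_J²) = sin(π/91) = 0.034516.
ω* = 2 / (1 + 0.034516) = 2 / 1.034516 ≈ 1.93327.
ρ_SOR = ω* − 1 ≈ 0.93327.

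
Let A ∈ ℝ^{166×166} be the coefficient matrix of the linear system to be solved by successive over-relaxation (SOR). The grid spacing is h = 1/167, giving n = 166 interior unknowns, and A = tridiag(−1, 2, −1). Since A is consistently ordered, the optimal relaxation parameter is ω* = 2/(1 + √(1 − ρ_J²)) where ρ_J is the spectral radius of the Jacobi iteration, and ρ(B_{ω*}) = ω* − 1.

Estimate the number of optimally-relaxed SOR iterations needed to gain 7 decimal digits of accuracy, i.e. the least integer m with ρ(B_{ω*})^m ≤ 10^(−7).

[ρ_J] n=166: ρ(B_J) = cos(π/(n+1)) = cos(π/167) = 0.9998231.
√(1−ρ_J²) simplifies to sin(π/167) = 0.0188108.
So ω* = 2/1.0188108 = 1.9630730 (Young).
[ρ_SOR] ω* − 1 = 0.9630730.
m ≥ 7·ln10 / (−ln 0.9630730) = 428.376; smallest integer m = 429.

m = 429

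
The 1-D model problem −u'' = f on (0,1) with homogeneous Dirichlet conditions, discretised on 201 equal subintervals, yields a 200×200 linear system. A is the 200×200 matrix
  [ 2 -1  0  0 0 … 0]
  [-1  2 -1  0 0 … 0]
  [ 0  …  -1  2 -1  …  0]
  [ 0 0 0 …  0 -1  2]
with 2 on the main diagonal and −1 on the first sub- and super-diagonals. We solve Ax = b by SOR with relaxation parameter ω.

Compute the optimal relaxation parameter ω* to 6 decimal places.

½·tridiag(1,0,1) at n=200: λ_k = cos(kπ/201); max |λ| at k=1 ⇒ ρ_J = cos(π/201) ≈ 0.999878.
√(1−ρ_J²) simplifies to sin(π/201) = 0.0156292.
ω* = 2/(1+0.0156292) = 1.969223
At ω = 1.969223 every |λ(B_ω)| = ω−1, so ρ_SOR = 0.969223.

ω* = 1.969223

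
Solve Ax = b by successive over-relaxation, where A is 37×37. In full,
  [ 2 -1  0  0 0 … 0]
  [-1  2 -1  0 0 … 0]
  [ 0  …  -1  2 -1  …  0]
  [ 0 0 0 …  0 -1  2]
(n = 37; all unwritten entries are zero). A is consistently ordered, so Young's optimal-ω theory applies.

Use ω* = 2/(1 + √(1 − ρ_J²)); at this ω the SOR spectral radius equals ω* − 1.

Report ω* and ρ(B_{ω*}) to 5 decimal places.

ω* = 1.84744, ρ_SOR = 0.84744

ρ_J = max_k |cos(kπ/38)| = cos(π/38) = 0.99658
1 − cos²(π/38) = sin²(π/38) ⇒ √(1−ρ_J²) = sin(π/38) = 0.082579.
Then 2/(1+√(1−ρ_J²)) = 2/(1+0.082579); ω* = 2/1.082579 = 1.84744.
Hence ρ(B_{ω*}) = 1.84744 − 1 = 0.84744.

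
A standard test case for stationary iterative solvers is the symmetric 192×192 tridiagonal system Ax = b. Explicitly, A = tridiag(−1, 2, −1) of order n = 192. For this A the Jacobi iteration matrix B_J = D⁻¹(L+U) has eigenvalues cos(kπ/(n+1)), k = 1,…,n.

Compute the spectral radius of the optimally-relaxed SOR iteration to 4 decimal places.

[ρ_J] n=192: ρ(B_J) = cos(π/(n+1)) = cos(π/193) = 0.9999.
√(1−ρ_J²) = |sin(π/193)| = 0.01628
ω* = 2 / (1 + 0.01628) = 2 / 1.01628 ≈ 1.9680.
Hence ρ(B_{ω*}) = 1.9680 − 1 = 0.9680.

ρ_SOR = 0.9680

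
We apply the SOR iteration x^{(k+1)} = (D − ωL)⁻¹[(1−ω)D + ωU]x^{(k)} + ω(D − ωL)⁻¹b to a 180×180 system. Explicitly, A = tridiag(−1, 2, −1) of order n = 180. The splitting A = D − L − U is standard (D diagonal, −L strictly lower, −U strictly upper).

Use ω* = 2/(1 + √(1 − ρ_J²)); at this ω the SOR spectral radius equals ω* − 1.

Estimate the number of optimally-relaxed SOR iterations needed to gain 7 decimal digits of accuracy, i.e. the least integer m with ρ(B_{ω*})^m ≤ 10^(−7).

½·tridiag(1,0,1) at n=180: λ_k = cos(kπ/181); max |λ| at k=1 ⇒ ρ_J = cos(π/181) ≈ 0.9998494.
root = sin(π/181) = 0.0173560  (since 1−cos² = sin²).
[ω*] 2 ÷ (1 + 0.0173560) = 2 ÷ 1.0173560 = 1.9658802.
At ω = 1.9658802 every |λ(B_ω)| = ω−1, so ρ_SOR = 0.9658802.
7·ln10 = 16.1181; −ln(0.9658802) = 0.0347155; m = ⌈16.1181/0.0347155⌉ = ⌈464.291⌉ = 465.

m = 465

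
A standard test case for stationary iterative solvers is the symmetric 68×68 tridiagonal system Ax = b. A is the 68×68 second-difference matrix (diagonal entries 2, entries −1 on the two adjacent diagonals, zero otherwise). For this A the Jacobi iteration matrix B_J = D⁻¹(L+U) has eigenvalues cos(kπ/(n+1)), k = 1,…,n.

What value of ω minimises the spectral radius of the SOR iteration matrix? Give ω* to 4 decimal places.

spectrum of D⁻¹(L+U) = {cos(kπ/69) : 1≤k≤68}; ρ_J = cos(π/69) = 0.9990.
√(1−ρ_J²) = |sin(π/69)| = 0.04551
[ω*] 2 ÷ (1 + 0.04551) = 2 ÷ 1.04551 = 1.9129.
Hence ρ(B_{ω*}) = 1.9129 − 1 = 0.9129.

ω* = 1.9129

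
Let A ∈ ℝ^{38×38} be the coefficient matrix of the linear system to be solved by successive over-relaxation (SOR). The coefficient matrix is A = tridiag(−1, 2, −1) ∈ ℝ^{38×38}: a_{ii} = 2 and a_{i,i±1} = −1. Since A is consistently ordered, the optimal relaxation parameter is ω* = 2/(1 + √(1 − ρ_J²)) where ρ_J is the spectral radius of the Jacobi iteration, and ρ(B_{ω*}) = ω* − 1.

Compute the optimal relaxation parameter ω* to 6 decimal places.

½·tridiag(1,0,1) at n=38: λ_k = cos(kπ/39); max |λ| at k=1 ⇒ ρ_J = cos(π/39) ≈ 0.996757.
√(1 − cos²(π/39)) = sin(π/39) ≈ 0.0804666.
ω* = 2/(1+0.0804666) = 1.851052
At ω = 1.851052 every |λ(B_ω)| = ω−1, so ρ_SOR = 0.851052.

ω* = 1.851052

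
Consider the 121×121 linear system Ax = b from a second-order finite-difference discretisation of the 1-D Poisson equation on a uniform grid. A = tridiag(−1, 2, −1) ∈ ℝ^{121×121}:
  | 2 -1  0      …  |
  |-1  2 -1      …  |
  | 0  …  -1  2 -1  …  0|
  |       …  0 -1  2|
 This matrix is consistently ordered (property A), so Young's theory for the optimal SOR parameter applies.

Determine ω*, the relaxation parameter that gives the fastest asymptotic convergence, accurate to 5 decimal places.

ω* = 1.94980

With n=121, ρ(Jacobi) = cos(π/122) = 0.99967.
root = sin(π/122) = 0.025748  (since 1−cos² = sin²).
[ω*] 2 ÷ (1 + 0.025748) = 2 ÷ 1.025748 = 1.94980.
and ρ(B_{ω*}) = 1.94980 − 1 = 0.94980.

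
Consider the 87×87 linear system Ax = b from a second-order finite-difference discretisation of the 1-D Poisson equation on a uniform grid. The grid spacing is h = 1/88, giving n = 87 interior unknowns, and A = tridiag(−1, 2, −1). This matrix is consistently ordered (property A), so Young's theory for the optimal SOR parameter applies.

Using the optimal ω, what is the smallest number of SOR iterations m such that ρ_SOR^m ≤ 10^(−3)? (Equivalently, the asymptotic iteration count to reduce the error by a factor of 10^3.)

m = 97

B_J for the 87×87 system has eigenvalues cos(kπ/88); ρ_J = cos(π/88) = 0.9993628.
√(1−ρ_J²) simplifies to sin(π/88) = 0.0356923.
Young: ω* = 2/(1+√(1−ρ_J²)) = 2/(1+0.0356923) = 2/1.0356923 = 1.9310755.
ρ_SOR = ω* − 1 ≈ 0.9310755.
(0.9310755)^m ≤ 10^{−3}  ⇒  m·ln(0.9310755) ≤ −3·ln10  ⇒  m ≥ 96.727  ⇒  m = 97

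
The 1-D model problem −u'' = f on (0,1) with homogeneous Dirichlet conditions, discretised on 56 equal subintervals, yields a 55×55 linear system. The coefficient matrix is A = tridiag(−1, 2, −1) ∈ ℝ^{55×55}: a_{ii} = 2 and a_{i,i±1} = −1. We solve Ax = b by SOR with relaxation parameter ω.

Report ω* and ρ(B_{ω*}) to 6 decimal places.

n=55: λ(B_J) = 1 − λ(A)/2 = cos(kπ/56); k=1 gives ρ_J = 0.998427.
√(1−ρ_J²) simplifies to sin(π/56) = 0.0560704.
Then 2/(1+√(1−ρ_J²)) = 2/(1+0.0560704); ω* = 2/1.0560704 = 1.893813.
ρ_SOR = ω* − 1 = 1.893813 − 1 = 0.893813.

ω* = 1.893813, ρ_SOR = 0.893813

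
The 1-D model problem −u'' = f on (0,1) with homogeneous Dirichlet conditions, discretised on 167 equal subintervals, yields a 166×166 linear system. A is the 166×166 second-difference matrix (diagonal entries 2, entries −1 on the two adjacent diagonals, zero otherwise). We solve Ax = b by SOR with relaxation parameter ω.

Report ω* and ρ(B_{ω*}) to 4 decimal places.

With n=166, ρ(Jacobi) = cos(π/167) = 0.9998.
√(1−ρ_J²) = |sin(π/167)| = 0.01881
[ω*] 2 ÷ (1 + 0.01881) = 2 ÷ 1.01881 = 1.9631.
ρ(B_{ω*}) = ω*−1 = 0.9631

ω* = 1.9631, ρ_SOR = 0.9631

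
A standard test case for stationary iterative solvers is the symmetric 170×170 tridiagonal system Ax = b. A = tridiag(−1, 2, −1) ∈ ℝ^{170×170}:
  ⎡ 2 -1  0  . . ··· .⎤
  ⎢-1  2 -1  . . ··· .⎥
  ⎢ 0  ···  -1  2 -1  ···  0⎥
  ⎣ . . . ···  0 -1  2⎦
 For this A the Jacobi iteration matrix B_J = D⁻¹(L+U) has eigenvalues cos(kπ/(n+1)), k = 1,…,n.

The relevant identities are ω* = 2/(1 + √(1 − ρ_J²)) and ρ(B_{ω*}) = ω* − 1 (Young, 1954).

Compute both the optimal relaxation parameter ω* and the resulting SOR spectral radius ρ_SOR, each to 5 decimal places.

ω* = 1.96392, ρ_SOR = 0.96392

B_J for the 170×170 system has eigenvalues cos(kπ/171); ρ_J = cos(π/171) = 0.99983.
1 − cos²(π/171) = sin²(π/171) ⇒ √(1−ρ_J²) = sin(π/171) = 0.018371.
ω* = 2/(1 + 0.018371) = 2/1.018371 = 1.96392.
At ω = 1.96392 every |λ(B_ω)| = ω−1, so ρ_SOR = 0.96392.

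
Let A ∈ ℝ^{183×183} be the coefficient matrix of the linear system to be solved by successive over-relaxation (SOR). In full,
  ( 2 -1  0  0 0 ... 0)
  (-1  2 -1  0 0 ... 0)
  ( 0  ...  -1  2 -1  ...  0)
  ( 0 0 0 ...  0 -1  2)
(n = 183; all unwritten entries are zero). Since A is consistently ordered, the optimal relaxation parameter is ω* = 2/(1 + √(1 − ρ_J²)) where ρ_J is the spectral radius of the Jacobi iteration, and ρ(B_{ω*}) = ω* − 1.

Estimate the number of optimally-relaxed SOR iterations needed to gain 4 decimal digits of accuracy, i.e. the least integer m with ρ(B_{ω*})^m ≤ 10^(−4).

m = 270

spectrum of D⁻¹(L+U) = {cos(kπ/184) : 1≤k≤183}; ρ_J = cos(π/184) = 0.9998542.
√(1−ρ_J²) = |sin(π/184)| = 0.0170730
Then 2/(1+√(1−ρ_J²)) = 2/(1+0.0170730); ω* = 2/1.0170730 = 1.9664272.
Hence ρ(B_{ω*}) = 1.9664272 − 1 = 0.9664272.
For 4 digits: m = 4·ln10 / (−ln 0.9664272) = 9.21034/0.0341493 = 269.708; round up → m = 270.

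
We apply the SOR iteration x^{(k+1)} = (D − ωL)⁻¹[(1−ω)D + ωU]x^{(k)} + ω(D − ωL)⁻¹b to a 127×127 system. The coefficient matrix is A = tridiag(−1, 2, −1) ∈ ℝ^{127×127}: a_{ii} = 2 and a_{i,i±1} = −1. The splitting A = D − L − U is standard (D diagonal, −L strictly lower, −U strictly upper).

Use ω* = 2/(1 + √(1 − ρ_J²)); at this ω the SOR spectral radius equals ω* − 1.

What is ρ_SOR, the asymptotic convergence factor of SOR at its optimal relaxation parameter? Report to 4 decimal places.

B_J for the 127×127 system has eigenvalues cos(kπ/128); ρ_J = cos(π/128) = 0.9997.
√(1−ρ_J²) = |sin(π/128)| = 0.02454
ω* = 2 / (1 + 0.02454) = 2 / 1.02454 ≈ 1.9521.
At ω = 1.9521 every |λ(B_ω)| = ω−1, so ρ_SOR = 0.9521.

ρ_SOR = 0.9521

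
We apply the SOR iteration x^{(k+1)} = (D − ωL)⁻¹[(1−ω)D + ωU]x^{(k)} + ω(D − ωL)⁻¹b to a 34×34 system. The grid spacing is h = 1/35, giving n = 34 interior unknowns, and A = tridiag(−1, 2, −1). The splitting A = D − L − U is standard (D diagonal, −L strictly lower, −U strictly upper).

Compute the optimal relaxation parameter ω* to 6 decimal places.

ω* = 1.835470

B_J for the 34×34 system has eigenvalues cos(kπ/35); ρ_J = cos(π/35) = 0.995974.
root = sin(π/35) = 0.0896393  (since 1−cos² = sin²).
[ω*] 2 ÷ (1 + 0.0896393) = 2 ÷ 1.0896393 = 1.835470.
Hence ρ(B_{ω*}) = 1.835470 − 1 = 0.835470.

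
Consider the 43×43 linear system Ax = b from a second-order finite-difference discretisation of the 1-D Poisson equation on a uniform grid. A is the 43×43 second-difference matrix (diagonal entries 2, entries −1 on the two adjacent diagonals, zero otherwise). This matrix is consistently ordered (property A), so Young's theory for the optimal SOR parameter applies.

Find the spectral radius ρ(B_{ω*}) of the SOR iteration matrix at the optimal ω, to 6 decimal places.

ρ_SOR = 0.866822

B_J for the 43×43 system has eigenvalues cos(kπ/44); ρ_J = cos(π/44) = 0.997452.
1 − cos²(π/44) = sin²(π/44) ⇒ √(1−ρ_J²) = sin(π/44) = 0.0713392.
[ω*] 2 ÷ (1 + 0.0713392) = 2 ÷ 1.0713392 = 1.866822.
At ω = 1.866822 every |λ(B_ω)| = ω−1, so ρ_SOR = 0.866822.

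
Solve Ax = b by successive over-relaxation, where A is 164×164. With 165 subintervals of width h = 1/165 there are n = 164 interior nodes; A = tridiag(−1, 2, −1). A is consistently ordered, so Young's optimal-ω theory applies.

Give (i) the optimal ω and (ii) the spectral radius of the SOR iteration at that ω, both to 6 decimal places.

ρ_J = max_k |cos(kπ/165)| = cos(π/165) = 0.999819
√(1−ρ_J²) simplifies to sin(π/165) = 0.0190388.
So ω* = 2/1.0190388 = 1.962634 (Young).
ρ_SOR = ω* − 1 = 1.962634 − 1 = 0.962634.

ω* = 1.962634, ρ_SOR = 0.962634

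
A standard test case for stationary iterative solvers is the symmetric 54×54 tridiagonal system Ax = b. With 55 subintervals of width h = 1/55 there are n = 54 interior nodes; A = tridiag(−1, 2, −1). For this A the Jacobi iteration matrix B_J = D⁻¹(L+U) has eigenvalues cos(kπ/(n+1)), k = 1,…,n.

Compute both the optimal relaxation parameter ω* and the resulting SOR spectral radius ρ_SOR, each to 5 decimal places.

ω* = 1.89199, ρ_SOR = 0.89199

½·tridiag(1,0,1) at n=54: λ_k = cos(kπ/55); max |λ| at k=1 ⇒ ρ_J = cos(π/55) ≈ 0.99837.
root = sin(π/55) = 0.057089  (since 1−cos² = sin²).
ω* = 2/(1+0.057089) = 1.89199
At ω = 1.89199 every |λ(B_ω)| = ω−1, so ρ_SOR = 0.89199.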